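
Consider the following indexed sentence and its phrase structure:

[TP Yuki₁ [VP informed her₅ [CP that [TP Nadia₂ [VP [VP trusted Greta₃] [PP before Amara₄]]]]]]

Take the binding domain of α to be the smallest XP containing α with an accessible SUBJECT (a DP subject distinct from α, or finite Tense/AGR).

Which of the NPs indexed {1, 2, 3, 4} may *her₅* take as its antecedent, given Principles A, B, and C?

none

*her* is a pronoun, so Principle B applies: it must be free in its binding domain.
Binding domain of *her₅*: the matrix TP, whose subject is Yuki₁.
*Yuki₁* c-commands the pronoun within its binding domain → coindexation would violate Principle B.
*Nadia₂*: the pronoun c-commands this R-expression → coindexation would violate Principle C on *Nadia₂*.
*Greta₃*: the pronoun c-commands this R-expression → coindexation would violate Principle C on *Greta₃*.
*Amara₄*: the pronoun c-commands this R-expression → coindexation would violate Principle C on *Amara₄*.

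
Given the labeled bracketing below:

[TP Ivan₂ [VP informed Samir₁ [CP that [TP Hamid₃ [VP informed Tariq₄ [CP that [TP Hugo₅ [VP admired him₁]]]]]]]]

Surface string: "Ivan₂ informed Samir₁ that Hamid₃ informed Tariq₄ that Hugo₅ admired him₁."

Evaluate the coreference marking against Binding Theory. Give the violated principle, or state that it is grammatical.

grammatical

The two coindexed NPs are *Samir₁* and *him₁*.
*him₁* is a pronoun; its binding domain is the embedded TP, whose subject is Hugo₅. Within that domain it is c-commanded only by *Hugo₅*, which carries a different index — the pronoun is free locally, so Principle B holds.
*Samir₁* is an R-expression; *him₁* does not c-command it, and no other NP shares its index, so Principle C is satisfied.
All principles are respected.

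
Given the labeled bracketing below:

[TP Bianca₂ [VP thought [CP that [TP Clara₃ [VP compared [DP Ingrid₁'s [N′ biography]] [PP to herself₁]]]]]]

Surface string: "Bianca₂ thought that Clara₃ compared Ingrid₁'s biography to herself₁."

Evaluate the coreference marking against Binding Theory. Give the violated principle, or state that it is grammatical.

Principle A

The two coindexed NPs are *Ingrid₁* and *herself₁*.
*herself₁* is an anaphor. Principle A requires it to be bound within its binding domain — the embedded TP, whose subject is Clara₃.
Within that domain it is c-commanded by *Clara₃*, which does not share its index.
*Ingrid₁* does not c-command the anaphor at all.
The anaphor is unbound in its domain → Principle A violation.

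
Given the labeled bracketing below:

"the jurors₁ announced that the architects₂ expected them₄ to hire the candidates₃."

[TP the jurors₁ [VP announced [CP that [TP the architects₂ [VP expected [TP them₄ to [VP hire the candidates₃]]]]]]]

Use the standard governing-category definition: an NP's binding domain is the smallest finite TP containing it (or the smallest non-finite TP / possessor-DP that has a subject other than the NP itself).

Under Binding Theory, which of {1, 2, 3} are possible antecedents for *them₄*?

{1}

*them* is a pronoun, so Principle B applies: it must be free in its binding domain.
Binding domain of *them₄*: the embedded TP, whose subject is the architects₂.
*the jurors₁* c-commands the pronoun but from outside its binding domain, and is not c-commanded by it → coindexation permitted.
*the architects₂* c-commands the pronoun within its binding domain → coindexation would violate Principle B.
*the candidates₃*: the pronoun c-commands this R-expression → coindexation would violate Principle C on *the candidates₃*.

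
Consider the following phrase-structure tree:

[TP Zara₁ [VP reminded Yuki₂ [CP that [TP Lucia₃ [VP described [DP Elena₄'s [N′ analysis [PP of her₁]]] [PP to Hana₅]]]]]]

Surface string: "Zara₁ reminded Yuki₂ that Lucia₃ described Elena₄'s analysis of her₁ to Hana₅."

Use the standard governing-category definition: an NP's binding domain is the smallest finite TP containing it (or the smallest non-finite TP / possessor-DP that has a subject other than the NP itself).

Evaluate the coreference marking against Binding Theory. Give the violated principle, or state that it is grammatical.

grammatical

The two coindexed NPs are *Zara₁* and *her₁*.
*her₁* is a pronoun; its binding domain is the possessed DP, whose subject is Elena₄. Within that domain it is c-commanded only by *Elena₄*, which carries a different index — the pronoun is free locally, so Principle B holds.
*Zara₁* is an R-expression; *her₁* does not c-command it, and no other NP shares its index, so Principle C is satisfied.
All principles are respected.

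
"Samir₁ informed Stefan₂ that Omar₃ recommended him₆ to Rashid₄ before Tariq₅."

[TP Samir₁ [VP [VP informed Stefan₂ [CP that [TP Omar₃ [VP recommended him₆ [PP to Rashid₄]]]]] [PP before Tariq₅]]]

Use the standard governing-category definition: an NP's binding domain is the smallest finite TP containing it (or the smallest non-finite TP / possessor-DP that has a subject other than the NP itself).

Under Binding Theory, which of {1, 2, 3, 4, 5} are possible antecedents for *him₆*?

{1, 2, 5}

*him* is a pronoun, so Principle B applies: it must be free in its binding domain.
Binding domain of *him₆*: the embedded TP, whose subject is Omar₃.
*Samir₁* c-commands the pronoun but from outside its binding domain, and is not c-commanded by it → coindexation permitted.
*Stefan₂* c-commands the pronoun but from outside its binding domain, and is not c-commanded by it → coindexation permitted.
*Omar₃* c-commands the pronoun within its binding domain → coindexation would violate Principle B.
*Rashid₄*: the pronoun c-commands this R-expression → coindexation would violate Principle C on *Rashid₄*.
*Tariq₅* and the pronoun do not c-command one another → neither Principle B nor Principle C is at stake; coindexation permitted.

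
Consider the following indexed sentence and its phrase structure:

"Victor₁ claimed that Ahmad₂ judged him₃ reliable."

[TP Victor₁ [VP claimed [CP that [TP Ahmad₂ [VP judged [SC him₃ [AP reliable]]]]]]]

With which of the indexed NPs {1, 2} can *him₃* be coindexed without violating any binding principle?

*him* is a pronoun, so Principle B applies: it must be free in its binding domain.
Binding domain of *him₃*: the embedded TP, whose subject is Ahmad₂.
*Victor₁* c-commands the pronoun but from outside its binding domain, and is not c-commanded by it → coindexation permitted.
*Ahmad₂* c-commands the pronoun within its binding domain → coindexation would violate Principle B.

{1}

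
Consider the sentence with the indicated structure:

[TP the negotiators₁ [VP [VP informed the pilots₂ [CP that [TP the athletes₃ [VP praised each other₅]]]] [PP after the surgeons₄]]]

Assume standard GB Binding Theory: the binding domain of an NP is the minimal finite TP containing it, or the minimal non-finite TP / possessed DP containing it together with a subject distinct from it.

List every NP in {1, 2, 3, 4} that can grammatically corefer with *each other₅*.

*each other* is an anaphor, so Principle A applies: it must be bound in its binding domain.
Binding domain of *each other₅*: the embedded TP, whose subject is the athletes₃.
*the negotiators₁* c-commands the anaphor but is outside its binding domain → cannot satisfy Principle A.
*the pilots₂* c-commands the anaphor but is outside its binding domain → cannot satisfy Principle A.
*the athletes₃* c-commands the anaphor within its binding domain → licit binder.
*the surgeons₄* does not c-command the anaphor → cannot bind it.

{3}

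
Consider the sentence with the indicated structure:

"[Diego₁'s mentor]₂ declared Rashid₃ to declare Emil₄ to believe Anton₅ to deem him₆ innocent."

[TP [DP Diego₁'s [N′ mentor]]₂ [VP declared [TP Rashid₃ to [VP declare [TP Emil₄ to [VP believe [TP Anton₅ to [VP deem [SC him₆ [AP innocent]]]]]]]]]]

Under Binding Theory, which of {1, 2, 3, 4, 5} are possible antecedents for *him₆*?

{1, 2, 3, 4}

*him* is a pronoun, so Principle B applies: it must be free in its binding domain.
Binding domain of *him₆*: the embedded TP, whose subject is Anton₅.
*Diego₁* and the pronoun do not c-command one another → neither Principle B nor Principle C is at stake; coindexation permitted.
*[Diego₁'s mentor]₂* c-commands the pronoun but from outside its binding domain, and is not c-commanded by it → coindexation permitted.
*Rashid₃* c-commands the pronoun but from outside its binding domain, and is not c-commanded by it → coindexation permitted.
*Emil₄* c-commands the pronoun but from outside its binding domain, and is not c-commanded by it → coindexation permitted.
*Anton₅* c-commands the pronoun within its binding domain → coindexation would violate Principle B.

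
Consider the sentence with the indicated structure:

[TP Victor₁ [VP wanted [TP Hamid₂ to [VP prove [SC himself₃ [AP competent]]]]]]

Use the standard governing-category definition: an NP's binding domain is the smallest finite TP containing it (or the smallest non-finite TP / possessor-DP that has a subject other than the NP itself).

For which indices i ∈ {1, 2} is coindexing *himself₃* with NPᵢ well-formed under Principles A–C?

{2}

*himself* is an anaphor, so Principle A applies: it must be bound in its binding domain.
Binding domain of *himself₃*: the embedded TP, whose subject is Hamid₂.
*Victor₁* c-commands the anaphor but is outside its binding domain → cannot satisfy Principle A.
*Hamid₂* c-commands the anaphor within its binding domain → licit binder.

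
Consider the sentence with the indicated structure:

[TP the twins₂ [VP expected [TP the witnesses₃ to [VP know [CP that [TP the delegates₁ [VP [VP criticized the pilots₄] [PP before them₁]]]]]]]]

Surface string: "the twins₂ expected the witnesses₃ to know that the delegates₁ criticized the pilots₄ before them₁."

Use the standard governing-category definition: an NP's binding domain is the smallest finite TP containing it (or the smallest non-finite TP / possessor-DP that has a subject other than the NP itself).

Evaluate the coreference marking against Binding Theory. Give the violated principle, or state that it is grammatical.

The two coindexed NPs are *the delegates₁* and *them₁*.
*them₁* is a pronoun. Its binding domain is the embedded TP, whose subject is the delegates₁.
*the delegates₁* c-commands it within that domain and carries the same index.
The pronoun is locally bound → Principle B violation.

Principle B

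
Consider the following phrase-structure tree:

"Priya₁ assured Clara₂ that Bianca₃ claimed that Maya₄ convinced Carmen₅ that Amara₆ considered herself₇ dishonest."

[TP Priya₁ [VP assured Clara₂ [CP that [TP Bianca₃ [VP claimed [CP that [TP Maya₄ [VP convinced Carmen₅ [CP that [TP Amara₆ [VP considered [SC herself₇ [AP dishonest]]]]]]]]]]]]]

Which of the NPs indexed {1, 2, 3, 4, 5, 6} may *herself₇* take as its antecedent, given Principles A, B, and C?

*herself* is an anaphor, so Principle A applies: it must be bound in its binding domain.
Binding domain of *herself₇*: the embedded TP, whose subject is Amara₆.
*Priya₁* c-commands the anaphor but is outside its binding domain → cannot satisfy Principle A.
*Clara₂* c-commands the anaphor but is outside its binding domain → cannot satisfy Principle A.
*Bianca₃* c-commands the anaphor but is outside its binding domain → cannot satisfy Principle A.
*Maya₄* c-commands the anaphor but is outside its binding domain → cannot satisfy Principle A.
*Carmen₅* c-commands the anaphor but is outside its binding domain → cannot satisfy Principle A.
*Amara₆* c-commands the anaphor within its binding domain → licit binder.

{6}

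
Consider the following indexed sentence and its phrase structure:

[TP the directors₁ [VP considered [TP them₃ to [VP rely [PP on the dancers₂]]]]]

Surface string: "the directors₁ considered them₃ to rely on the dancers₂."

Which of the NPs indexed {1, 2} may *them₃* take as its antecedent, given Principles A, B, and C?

none

*them* is a pronoun, so Principle B applies: it must be free in its binding domain.
Binding domain of *them₃*: the matrix TP, whose subject is the directors₁.
*the directors₁* c-commands the pronoun within its binding domain → coindexation would violate Principle B.
*the dancers₂*: the pronoun c-commands this R-expression → coindexation would violate Principle C on *the dancers₂*.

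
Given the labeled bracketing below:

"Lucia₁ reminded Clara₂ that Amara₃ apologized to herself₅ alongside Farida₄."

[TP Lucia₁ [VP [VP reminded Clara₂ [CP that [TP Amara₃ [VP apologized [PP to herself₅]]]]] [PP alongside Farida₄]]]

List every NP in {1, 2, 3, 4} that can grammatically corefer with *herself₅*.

{3}

*herself* is an anaphor, so Principle A applies: it must be bound in its binding domain.
Binding domain of *herself₅*: the embedded TP, whose subject is Amara₃.
*Lucia₁* c-commands the anaphor but is outside its binding domain → cannot satisfy Principle A.
*Clara₂* c-commands the anaphor but is outside its binding domain → cannot satisfy Principle A.
*Amara₃* c-commands the anaphor within its binding domain → licit binder.
*Farida₄* does not c-command the anaphor → cannot bind it.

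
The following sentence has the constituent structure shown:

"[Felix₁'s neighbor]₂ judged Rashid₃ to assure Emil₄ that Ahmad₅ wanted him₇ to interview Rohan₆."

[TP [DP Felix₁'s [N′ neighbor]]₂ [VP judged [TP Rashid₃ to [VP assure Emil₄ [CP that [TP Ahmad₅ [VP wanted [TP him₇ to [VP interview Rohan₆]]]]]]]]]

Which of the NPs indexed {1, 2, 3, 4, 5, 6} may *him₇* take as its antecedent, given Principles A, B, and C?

*him* is a pronoun, so Principle B applies: it must be free in its binding domain.
Binding domain of *him₇*: the embedded TP, whose subject is Ahmad₅.
*Felix₁* and the pronoun do not c-command one another → neither Principle B nor Principle C is at stake; coindexation permitted.
*[Felix₁'s neighbor]₂* c-commands the pronoun but from outside its binding domain, and is not c-commanded by it → coindexation permitted.
*Rashid₃* c-commands the pronoun but from outside its binding domain, and is not c-commanded by it → coindexation permitted.
*Emil₄* c-commands the pronoun but from outside its binding domain, and is not c-commanded by it → coindexation permitted.
*Ahmad₅* c-commands the pronoun within its binding domain → coindexation would violate Principle B.
*Rohan₆*: the pronoun c-commands this R-expression → coindexation would violate Principle C on *Rohan₆*.

{1, 2, 3, 4}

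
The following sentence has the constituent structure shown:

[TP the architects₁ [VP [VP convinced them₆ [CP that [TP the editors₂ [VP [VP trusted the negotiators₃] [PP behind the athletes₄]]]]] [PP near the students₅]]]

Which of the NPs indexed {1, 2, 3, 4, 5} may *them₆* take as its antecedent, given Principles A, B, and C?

{5}

*them* is a pronoun, so Principle B applies: it must be free in its binding domain.
Binding domain of *them₆*: the matrix TP, whose subject is the architects₁.
*the architects₁* c-commands the pronoun within its binding domain → coindexation would violate Principle B.
*the editors₂*: the pronoun c-commands this R-expression → coindexation would violate Principle C on *the editors₂*.
*the negotiators₃*: the pronoun c-commands this R-expression → coindexation would violate Principle C on *the negotiators₃*.
*the athletes₄*: the pronoun c-commands this R-expression → coindexation would violate Principle C on *the athletes₄*.
*the students₅* and the pronoun do not c-command one another → neither Principle B nor Principle C is at stake; coindexation permitted.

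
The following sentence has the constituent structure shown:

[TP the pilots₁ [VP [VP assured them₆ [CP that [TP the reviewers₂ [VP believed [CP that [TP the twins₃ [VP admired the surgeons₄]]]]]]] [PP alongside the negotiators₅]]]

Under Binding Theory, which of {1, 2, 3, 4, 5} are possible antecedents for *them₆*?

*them* is a pronoun, so Principle B applies: it must be free in its binding domain.
Binding domain of *them₆*: the matrix TP, whose subject is the pilots₁.
*the pilots₁* c-commands the pronoun within its binding domain → coindexation would violate Principle B.
*the reviewers₂*: the pronoun c-commands this R-expression → coindexation would violate Principle C on *the reviewers₂*.
*the twins₃*: the pronoun c-commands this R-expression → coindexation would violate Principle C on *the twins₃*.
*the surgeons₄*: the pronoun c-commands this R-expression → coindexation would violate Principle C on *the surgeons₄*.
*the negotiators₅* and the pronoun do not c-command one another → neither Principle B nor Principle C is at stake; coindexation permitted.

{5}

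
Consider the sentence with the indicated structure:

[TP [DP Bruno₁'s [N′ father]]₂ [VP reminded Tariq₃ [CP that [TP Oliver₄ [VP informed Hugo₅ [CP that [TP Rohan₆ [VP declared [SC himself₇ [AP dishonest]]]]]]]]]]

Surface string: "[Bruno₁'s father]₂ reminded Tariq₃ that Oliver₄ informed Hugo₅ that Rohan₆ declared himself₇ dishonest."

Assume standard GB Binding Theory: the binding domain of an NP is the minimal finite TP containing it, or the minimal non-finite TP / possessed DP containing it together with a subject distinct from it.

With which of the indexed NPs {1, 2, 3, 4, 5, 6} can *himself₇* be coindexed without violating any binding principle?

*himself* is an anaphor, so Principle A applies: it must be bound in its binding domain.
Binding domain of *himself₇*: the embedded TP, whose subject is Rohan₆.
*Bruno₁* does not c-command the anaphor → cannot bind it.
*[Bruno₁'s father]₂* c-commands the anaphor but is outside its binding domain → cannot satisfy Principle A.
*Tariq₃* c-commands the anaphor but is outside its binding domain → cannot satisfy Principle A.
*Oliver₄* c-commands the anaphor but is outside its binding domain → cannot satisfy Principle A.
*Hugo₅* c-commands the anaphor but is outside its binding domain → cannot satisfy Principle A.
*Rohan₆* c-commands the anaphor within its binding domain → licit binder.

{6}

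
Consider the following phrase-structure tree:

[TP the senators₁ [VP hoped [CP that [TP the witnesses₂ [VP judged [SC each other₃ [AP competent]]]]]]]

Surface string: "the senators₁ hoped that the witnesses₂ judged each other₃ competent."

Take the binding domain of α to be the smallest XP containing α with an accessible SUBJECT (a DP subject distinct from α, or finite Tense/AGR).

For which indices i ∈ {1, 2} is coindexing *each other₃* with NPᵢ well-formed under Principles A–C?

*each other* is an anaphor, so Principle A applies: it must be bound in its binding domain.
Binding domain of *each other₃*: the embedded TP, whose subject is the witnesses₂.
*the senators₁* c-commands the anaphor but is outside its binding domain → cannot satisfy Principle A.
*the witnesses₂* c-commands the anaphor within its binding domain → licit binder.

{2}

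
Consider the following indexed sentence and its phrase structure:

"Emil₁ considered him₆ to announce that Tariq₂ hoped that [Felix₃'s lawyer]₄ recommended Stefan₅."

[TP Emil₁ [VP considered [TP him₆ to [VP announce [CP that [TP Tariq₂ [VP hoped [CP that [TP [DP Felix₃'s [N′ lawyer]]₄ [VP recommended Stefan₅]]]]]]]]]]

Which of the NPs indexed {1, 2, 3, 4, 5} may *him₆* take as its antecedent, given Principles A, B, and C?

none

*him* is a pronoun, so Principle B applies: it must be free in its binding domain.
Binding domain of *him₆*: the matrix TP, whose subject is Emil₁.
*Emil₁* c-commands the pronoun within its binding domain → coindexation would violate Principle B.
*Tariq₂*: the pronoun c-commands this R-expression → coindexation would violate Principle C on *Tariq₂*.
*Felix₃*: the pronoun c-commands this R-expression → coindexation would violate Principle C on *Felix₃*.
*[Felix₃'s lawyer]₄*: the pronoun c-commands this R-expression → coindexation would violate Principle C on *[Felix₃'s lawyer]₄*.
*Stefan₅*: the pronoun c-commands this R-expression → coindexation would violate Principle C on *Stefan₅*.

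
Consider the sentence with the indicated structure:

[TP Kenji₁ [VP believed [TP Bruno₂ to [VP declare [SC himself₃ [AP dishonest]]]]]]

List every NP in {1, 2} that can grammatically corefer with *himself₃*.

{2}

*himself* is an anaphor, so Principle A applies: it must be bound in its binding domain.
Binding domain of *himself₃*: the embedded TP, whose subject is Bruno₂.
*Kenji₁* c-commands the anaphor but is outside its binding domain → cannot satisfy Principle A.
*Bruno₂* c-commands the anaphor within its binding domain → licit binder.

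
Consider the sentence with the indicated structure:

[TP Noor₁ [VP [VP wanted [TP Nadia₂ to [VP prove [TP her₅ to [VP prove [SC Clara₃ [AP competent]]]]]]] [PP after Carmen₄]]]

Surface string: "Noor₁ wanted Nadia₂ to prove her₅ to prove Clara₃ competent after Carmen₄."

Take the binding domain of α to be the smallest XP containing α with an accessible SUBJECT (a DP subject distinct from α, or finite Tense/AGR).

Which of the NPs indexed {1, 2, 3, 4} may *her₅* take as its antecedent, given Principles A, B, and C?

{1, 4}

*her* is a pronoun, so Principle B applies: it must be free in its binding domain.
Binding domain of *her₅*: the embedded TP, whose subject is Nadia₂.
*Noor₁* c-commands the pronoun but from outside its binding domain, and is not c-commanded by it → coindexation permitted.
*Nadia₂* c-commands the pronoun within its binding domain → coindexation would violate Principle B.
*Clara₃*: the pronoun c-commands this R-expression → coindexation would violate Principle C on *Clara₃*.
*Carmen₄* and the pronoun do not c-command one another → neither Principle B nor Principle C is at stake; coindexation permitted.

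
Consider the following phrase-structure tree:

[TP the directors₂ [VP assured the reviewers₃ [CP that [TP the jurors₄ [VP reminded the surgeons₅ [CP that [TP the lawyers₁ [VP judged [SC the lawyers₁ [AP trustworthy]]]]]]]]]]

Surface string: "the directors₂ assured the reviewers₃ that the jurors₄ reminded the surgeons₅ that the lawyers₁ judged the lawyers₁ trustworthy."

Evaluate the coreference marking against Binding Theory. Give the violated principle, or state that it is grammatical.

The two coindexed NPs are *the lawyers₁* (the lower occurrence) and *the lawyers₁* (the higher occurrence).
*the lawyers₁* (the lower occurrence) is an R-expression. Principle C requires it to be free everywhere.
*the lawyers₁* (the higher occurrence) c-commands it and carries the same index.
The R-expression is bound → Principle C violation.

Principle C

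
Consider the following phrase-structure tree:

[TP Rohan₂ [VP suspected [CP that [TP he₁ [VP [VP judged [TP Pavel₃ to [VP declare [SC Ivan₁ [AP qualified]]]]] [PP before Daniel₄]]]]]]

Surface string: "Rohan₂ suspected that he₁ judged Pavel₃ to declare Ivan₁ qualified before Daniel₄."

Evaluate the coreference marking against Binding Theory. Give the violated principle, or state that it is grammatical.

Principle C

The two coindexed NPs are *he₁* and *Ivan₁*.
*Ivan₁* is an R-expression. Principle C requires it to be free everywhere.
*he₁* c-commands it and carries the same index.
The R-expression is bound → Principle C violation.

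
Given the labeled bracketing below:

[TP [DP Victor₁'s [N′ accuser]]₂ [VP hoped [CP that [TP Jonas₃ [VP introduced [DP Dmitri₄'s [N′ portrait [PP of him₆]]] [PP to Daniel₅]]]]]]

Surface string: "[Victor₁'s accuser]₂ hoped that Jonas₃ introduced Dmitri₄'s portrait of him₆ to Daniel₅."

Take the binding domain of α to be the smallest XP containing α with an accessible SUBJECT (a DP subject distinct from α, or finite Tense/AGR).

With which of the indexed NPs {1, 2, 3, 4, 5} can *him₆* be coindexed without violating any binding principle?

{1, 2, 3, 5}

*him* is a pronoun, so Principle B applies: it must be free in its binding domain.
Binding domain of *him₆*: the possessed DP, whose subject is Dmitri₄.
*Victor₁* and the pronoun do not c-command one another → neither Principle B nor Principle C is at stake; coindexation permitted.
*[Victor₁'s accuser]₂* c-commands the pronoun but from outside its binding domain, and is not c-commanded by it → coindexation permitted.
*Jonas₃* c-commands the pronoun but from outside its binding domain, and is not c-commanded by it → coindexation permitted.
*Dmitri₄* c-commands the pronoun within its binding domain → coindexation would violate Principle B.
*Daniel₅* and the pronoun do not c-command one another → neither Principle B nor Principle C is at stake; coindexation permitted.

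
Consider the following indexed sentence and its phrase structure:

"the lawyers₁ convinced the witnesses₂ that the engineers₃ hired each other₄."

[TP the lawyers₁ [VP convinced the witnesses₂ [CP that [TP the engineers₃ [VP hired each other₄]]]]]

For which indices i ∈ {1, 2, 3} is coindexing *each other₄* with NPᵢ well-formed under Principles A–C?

*each other* is an anaphor, so Principle A applies: it must be bound in its binding domain.
Binding domain of *each other₄*: the embedded TP, whose subject is the engineers₃.
*the lawyers₁* c-commands the anaphor but is outside its binding domain → cannot satisfy Principle A.
*the witnesses₂* c-commands the anaphor but is outside its binding domain → cannot satisfy Principle A.
*the engineers₃* c-commands the anaphor within its binding domain → licit binder.

{3}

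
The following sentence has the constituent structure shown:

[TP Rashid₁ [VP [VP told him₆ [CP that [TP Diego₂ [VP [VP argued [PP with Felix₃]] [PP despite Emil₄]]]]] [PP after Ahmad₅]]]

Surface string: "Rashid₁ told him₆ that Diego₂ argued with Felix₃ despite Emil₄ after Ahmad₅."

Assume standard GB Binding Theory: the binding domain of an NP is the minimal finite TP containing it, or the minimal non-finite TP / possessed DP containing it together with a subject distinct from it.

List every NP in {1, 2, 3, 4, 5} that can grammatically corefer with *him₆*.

{5}

*him* is a pronoun, so Principle B applies: it must be free in its binding domain.
Binding domain of *him₆*: the matrix TP, whose subject is Rashid₁.
*Rashid₁* c-commands the pronoun within its binding domain → coindexation would violate Principle B.
*Diego₂*: the pronoun c-commands this R-expression → coindexation would violate Principle C on *Diego₂*.
*Felix₃*: the pronoun c-commands this R-expression → coindexation would violate Principle C on *Felix₃*.
*Emil₄*: the pronoun c-commands this R-expression → coindexation would violate Principle C on *Emil₄*.
*Ahmad₅* and the pronoun do not c-command one another → neither Principle B nor Principle C is at stake; coindexation permitted.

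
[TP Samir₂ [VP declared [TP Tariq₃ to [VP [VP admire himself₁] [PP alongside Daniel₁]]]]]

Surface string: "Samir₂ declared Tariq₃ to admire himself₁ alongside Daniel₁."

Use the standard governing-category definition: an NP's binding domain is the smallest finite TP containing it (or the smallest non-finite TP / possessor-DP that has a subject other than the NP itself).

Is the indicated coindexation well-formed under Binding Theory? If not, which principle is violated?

The two coindexed NPs are *Daniel₁* and *himself₁*.
*himself₁* is an anaphor. Principle A requires it to be bound within its binding domain — the embedded TP, whose subject is Tariq₃.
Within that domain it is c-commanded by *Tariq₃*, which does not share its index.
*Daniel₁* does not c-command the anaphor at all.
The anaphor is unbound in its domain → Principle A violation.

Principle A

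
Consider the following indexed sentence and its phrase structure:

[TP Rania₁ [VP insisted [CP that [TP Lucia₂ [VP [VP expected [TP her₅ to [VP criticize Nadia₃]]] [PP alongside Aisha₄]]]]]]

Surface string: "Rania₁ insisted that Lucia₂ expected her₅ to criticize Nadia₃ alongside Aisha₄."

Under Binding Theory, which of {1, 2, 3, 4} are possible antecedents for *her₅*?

{1, 4}

*her* is a pronoun, so Principle B applies: it must be free in its binding domain.
Binding domain of *her₅*: the embedded TP, whose subject is Lucia₂.
*Rania₁* c-commands the pronoun but from outside its binding domain, and is not c-commanded by it → coindexation permitted.
*Lucia₂* c-commands the pronoun within its binding domain → coindexation would violate Principle B.
*Nadia₃*: the pronoun c-commands this R-expression → coindexation would violate Principle C on *Nadia₃*.
*Aisha₄* and the pronoun do not c-command one another → neither Principle B nor Principle C is at stake; coindexation permitted.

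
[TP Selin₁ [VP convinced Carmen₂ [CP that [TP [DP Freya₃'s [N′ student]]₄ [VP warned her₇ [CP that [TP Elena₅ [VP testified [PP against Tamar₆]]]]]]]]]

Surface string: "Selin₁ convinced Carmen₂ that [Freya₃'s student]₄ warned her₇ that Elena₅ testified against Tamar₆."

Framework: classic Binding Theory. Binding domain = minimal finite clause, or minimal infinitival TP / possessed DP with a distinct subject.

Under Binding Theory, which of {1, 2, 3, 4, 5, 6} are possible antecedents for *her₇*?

{1, 2, 3}

*her* is a pronoun, so Principle B applies: it must be free in its binding domain.
Binding domain of *her₇*: the embedded TP, whose subject is [Freya₃'s student]₄.
*Selin₁* c-commands the pronoun but from outside its binding domain, and is not c-commanded by it → coindexation permitted.
*Carmen₂* c-commands the pronoun but from outside its binding domain, and is not c-commanded by it → coindexation permitted.
*Freya₃* and the pronoun do not c-command one another → neither Principle B nor Principle C is at stake; coindexation permitted.
*[Freya₃'s student]₄* c-commands the pronoun within its binding domain → coindexation would violate Principle B.
*Elena₅*: the pronoun c-commands this R-expression → coindexation would violate Principle C on *Elena₅*.
*Tamar₆*: the pronoun c-commands this R-expression → coindexation would violate Principle C on *Tamar₆*.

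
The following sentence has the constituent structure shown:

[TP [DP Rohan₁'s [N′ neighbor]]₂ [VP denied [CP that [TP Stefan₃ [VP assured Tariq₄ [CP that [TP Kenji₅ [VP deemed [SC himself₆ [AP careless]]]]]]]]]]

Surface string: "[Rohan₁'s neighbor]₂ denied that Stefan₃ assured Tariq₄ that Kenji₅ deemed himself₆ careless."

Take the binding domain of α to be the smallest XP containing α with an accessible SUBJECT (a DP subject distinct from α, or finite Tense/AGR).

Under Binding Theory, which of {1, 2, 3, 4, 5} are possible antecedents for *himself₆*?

{5}

*himself* is an anaphor, so Principle A applies: it must be bound in its binding domain.
Binding domain of *himself₆*: the embedded TP, whose subject is Kenji₅.
*Rohan₁* does not c-command the anaphor → cannot bind it.
*[Rohan₁'s neighbor]₂* c-commands the anaphor but is outside its binding domain → cannot satisfy Principle A.
*Stefan₃* c-commands the anaphor but is outside its binding domain → cannot satisfy Principle A.
*Tariq₄* c-commands the anaphor but is outside its binding domain → cannot satisfy Principle A.
*Kenji₅* c-commands the anaphor within its binding domain → licit binder.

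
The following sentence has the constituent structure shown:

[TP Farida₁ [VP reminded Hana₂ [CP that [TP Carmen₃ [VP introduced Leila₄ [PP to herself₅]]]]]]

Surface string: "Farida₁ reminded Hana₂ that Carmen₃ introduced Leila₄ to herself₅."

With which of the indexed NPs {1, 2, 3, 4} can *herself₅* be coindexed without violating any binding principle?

{3, 4}

*herself* is an anaphor, so Principle A applies: it must be bound in its binding domain.
Binding domain of *herself₅*: the embedded TP, whose subject is Carmen₃.
*Farida₁* c-commands the anaphor but is outside its binding domain → cannot satisfy Principle A.
*Hana₂* c-commands the anaphor but is outside its binding domain → cannot satisfy Principle A.
*Carmen₃* c-commands the anaphor within its binding domain → licit binder.
*Leila₄* c-commands the anaphor within its binding domain → licit binder.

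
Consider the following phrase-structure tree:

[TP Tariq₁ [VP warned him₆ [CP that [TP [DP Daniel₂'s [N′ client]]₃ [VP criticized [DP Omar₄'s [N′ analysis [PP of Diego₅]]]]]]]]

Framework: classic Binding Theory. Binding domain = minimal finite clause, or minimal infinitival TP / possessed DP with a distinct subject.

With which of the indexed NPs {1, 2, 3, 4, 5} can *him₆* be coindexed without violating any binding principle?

none

*him* is a pronoun, so Principle B applies: it must be free in its binding domain.
Binding domain of *him₆*: the matrix TP, whose subject is Tariq₁.
*Tariq₁* c-commands the pronoun within its binding domain → coindexation would violate Principle B.
*Daniel₂*: the pronoun c-commands this R-expression → coindexation would violate Principle C on *Daniel₂*.
*[Daniel₂'s client]₃*: the pronoun c-commands this R-expression → coindexation would violate Principle C on *[Daniel₂'s client]₃*.
*Omar₄*: the pronoun c-commands this R-expression → coindexation would violate Principle C on *Omar₄*.
*Diego₅*: the pronoun c-commands this R-expression → coindexation would violate Principle C on *Diego₅*.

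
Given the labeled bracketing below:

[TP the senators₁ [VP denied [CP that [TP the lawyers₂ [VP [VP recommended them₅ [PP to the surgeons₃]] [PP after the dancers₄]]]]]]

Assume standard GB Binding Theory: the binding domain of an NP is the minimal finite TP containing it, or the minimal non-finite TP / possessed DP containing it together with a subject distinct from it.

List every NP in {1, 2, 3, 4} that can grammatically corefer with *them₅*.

*them* is a pronoun, so Principle B applies: it must be free in its binding domain.
Binding domain of *them₅*: the embedded TP, whose subject is the lawyers₂.
*the senators₁* c-commands the pronoun but from outside its binding domain, and is not c-commanded by it → coindexation permitted.
*the lawyers₂* c-commands the pronoun within its binding domain → coindexation would violate Principle B.
*the surgeons₃*: the pronoun c-commands this R-expression → coindexation would violate Principle C on *the surgeons₃*.
*the dancers₄* and the pronoun do not c-command one another → neither Principle B nor Principle C is at stake; coindexation permitted.

{1, 4}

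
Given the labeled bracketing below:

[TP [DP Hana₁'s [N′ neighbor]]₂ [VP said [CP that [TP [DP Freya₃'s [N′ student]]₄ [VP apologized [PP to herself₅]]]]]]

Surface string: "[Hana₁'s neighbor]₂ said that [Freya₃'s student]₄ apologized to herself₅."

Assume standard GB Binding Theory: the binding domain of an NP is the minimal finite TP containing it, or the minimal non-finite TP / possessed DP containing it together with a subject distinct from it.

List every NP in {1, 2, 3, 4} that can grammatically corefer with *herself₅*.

*herself* is an anaphor, so Principle A applies: it must be bound in its binding domain.
Binding domain of *herself₅*: the embedded TP, whose subject is [Freya₃'s student]₄.
*Hana₁* does not c-command the anaphor → cannot bind it.
*[Hana₁'s neighbor]₂* c-commands the anaphor but is outside its binding domain → cannot satisfy Principle A.
*Freya₃* does not c-command the anaphor → cannot bind it.
*[Freya₃'s student]₄* c-commands the anaphor within its binding domain → licit binder.

{4}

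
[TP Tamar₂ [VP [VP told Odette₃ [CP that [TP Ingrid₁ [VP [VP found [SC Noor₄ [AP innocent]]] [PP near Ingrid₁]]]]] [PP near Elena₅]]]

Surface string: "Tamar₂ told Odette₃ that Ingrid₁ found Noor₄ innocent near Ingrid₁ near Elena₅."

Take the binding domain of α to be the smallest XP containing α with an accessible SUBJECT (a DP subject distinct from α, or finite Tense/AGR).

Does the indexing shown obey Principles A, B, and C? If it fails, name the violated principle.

Principle C

The two coindexed NPs are *Ingrid₁* (the higher occurrence) and *Ingrid₁* (the lower occurrence).
*Ingrid₁* (the lower occurrence) is an R-expression. Principle C requires it to be free everywhere.
*Ingrid₁* (the higher occurrence) c-commands it and carries the same index.
The R-expression is bound → Principle C violation.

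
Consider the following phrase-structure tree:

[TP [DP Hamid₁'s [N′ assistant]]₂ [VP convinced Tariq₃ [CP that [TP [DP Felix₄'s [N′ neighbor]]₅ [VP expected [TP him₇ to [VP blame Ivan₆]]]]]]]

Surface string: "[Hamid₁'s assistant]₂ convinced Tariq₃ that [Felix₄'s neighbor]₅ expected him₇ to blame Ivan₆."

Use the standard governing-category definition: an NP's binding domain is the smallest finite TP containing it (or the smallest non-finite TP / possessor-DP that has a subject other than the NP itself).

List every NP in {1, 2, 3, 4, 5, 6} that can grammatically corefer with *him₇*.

*him* is a pronoun, so Principle B applies: it must be free in its binding domain.
Binding domain of *him₇*: the embedded TP, whose subject is [Felix₄'s neighbor]₅.
*Hamid₁* and the pronoun do not c-command one another → neither Principle B nor Principle C is at stake; coindexation permitted.
*[Hamid₁'s assistant]₂* c-commands the pronoun but from outside its binding domain, and is not c-commanded by it → coindexation permitted.
*Tariq₃* c-commands the pronoun but from outside its binding domain, and is not c-commanded by it → coindexation permitted.
*Felix₄* and the pronoun do not c-command one another → neither Principle B nor Principle C is at stake; coindexation permitted.
*[Felix₄'s neighbor]₅* c-commands the pronoun within its binding domain → coindexation would violate Principle B.
*Ivan₆*: the pronoun c-commands this R-expression → coindexation would violate Principle C on *Ivan₆*.

{1, 2, 3, 4}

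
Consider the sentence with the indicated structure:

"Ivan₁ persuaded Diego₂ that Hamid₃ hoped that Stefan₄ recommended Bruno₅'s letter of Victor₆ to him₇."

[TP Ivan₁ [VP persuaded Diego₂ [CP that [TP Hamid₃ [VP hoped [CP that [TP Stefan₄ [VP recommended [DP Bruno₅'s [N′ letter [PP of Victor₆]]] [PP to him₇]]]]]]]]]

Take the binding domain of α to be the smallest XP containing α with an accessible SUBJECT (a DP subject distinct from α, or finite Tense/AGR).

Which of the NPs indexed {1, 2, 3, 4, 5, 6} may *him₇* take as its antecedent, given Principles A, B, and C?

{1, 2, 3, 5, 6}

*him* is a pronoun, so Principle B applies: it must be free in its binding domain.
Binding domain of *him₇*: the embedded TP, whose subject is Stefan₄.
*Ivan₁* c-commands the pronoun but from outside its binding domain, and is not c-commanded by it → coindexation permitted.
*Diego₂* c-commands the pronoun but from outside its binding domain, and is not c-commanded by it → coindexation permitted.
*Hamid₃* c-commands the pronoun but from outside its binding domain, and is not c-commanded by it → coindexation permitted.
*Stefan₄* c-commands the pronoun within its binding domain → coindexation would violate Principle B.
*Bruno₅* and the pronoun do not c-command one another → neither Principle B nor Principle C is at stake; coindexation permitted.
*Victor₆* and the pronoun do not c-command one another → neither Principle B nor Principle C is at stake; coindexation permitted.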